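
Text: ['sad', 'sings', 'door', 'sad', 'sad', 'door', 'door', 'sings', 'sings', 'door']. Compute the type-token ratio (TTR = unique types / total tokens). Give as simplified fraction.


Tokens: 10
Unique types: ('door', 'sad', 'sings') = 3
TTR = 3/10
Already in lowest terms.

3/10


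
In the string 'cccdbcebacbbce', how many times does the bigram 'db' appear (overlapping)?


Scanning 'cccdbcebacbbce' for bigram 'db':
  Position 0: 'cc' -> no
  Position 1: 'cc' -> no
  Position 2: 'cd' -> no
  Position 3: 'db' -> MATCH
  Position 4: 'bc' -> no
  Position 5: 'ce' -> no
  Position 6: 'eb' -> no
  Position 7: 'ba' -> no
  Position 8: 'ac' -> no
  Position 9: 'cb' -> no
  Position 10: 'bb' -> no
  Position 11: 'bc' -> no
  Position 12: 'ce' -> no
Total matches: 1

1


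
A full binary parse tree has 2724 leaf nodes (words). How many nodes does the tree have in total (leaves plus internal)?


Leaf nodes (terminals): 2724
Internal nodes = n - 1 = 2724 - 1 = 2723
Total = leaves + internal = 2724 + 2723 = 5447

5447


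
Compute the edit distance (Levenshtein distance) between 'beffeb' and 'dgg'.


Building DP table for s1='beffeb' (len 6) and s2='dgg' (len 3):
       d  g  g
    0  1  2  3
  b 1  1  2  3
  e 2  2  2  3
  f 3  3  3  3
  f 4  4  4  4
  e 5  5  5  5
  b 6  6  6  6
Edit distance = dp[6][3] = 6

6


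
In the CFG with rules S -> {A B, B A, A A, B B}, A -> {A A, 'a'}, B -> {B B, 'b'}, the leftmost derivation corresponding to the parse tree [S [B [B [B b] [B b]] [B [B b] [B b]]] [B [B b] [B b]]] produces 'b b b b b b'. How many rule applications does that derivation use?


Every bracketed nonterminal node [X ...] in the tree is produced by exactly one rule application.
Reading the tree off as a leftmost derivation:
  Step 1: S  =>  B B   (applied S -> B B)
  Step 2: B B  =>  B B B   (applied B -> B B)
  Step 3: B B B  =>  B B B B   (applied B -> B B)
  Step 4: B B B B  =>  b B B B   (applied B -> b)
  Step 5: b B B B  =>  b b B B   (applied B -> b)
  Step 6: b b B B  =>  b b B B B   (applied B -> B B)
  Step 7: b b B B B  =>  b b b B B   (applied B -> b)
  Step 8: b b b B B  =>  b b b b B   (applied B -> b)
  Step 9: b b b b B  =>  b b b b B B   (applied B -> B B)
  Step 10: b b b b B B  =>  b b b b b B   (applied B -> b)
  Step 11: b b b b b B  =>  b b b b b b   (applied B -> b)
Final yield: b b b b b b
Total rewrite steps: 11

11


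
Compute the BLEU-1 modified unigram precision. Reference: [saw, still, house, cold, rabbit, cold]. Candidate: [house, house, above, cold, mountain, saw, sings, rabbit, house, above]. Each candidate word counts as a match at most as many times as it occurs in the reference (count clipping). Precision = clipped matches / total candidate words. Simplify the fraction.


Reference word counts: {'cold': 2, 'house': 1, 'rabbit': 1, 'saw': 1, 'still': 1}
Checking each candidate word (with clipping):
  'house' -> in reference (ref count 1, used 1/1) -> match (matches: 1)
  'house' -> ref count 1 already used up (1/1) -> clipped, no match (matches: 1)
  'above' -> not in reference -> no match (matches: 1)
  'cold' -> in reference (ref count 2, used 1/2) -> match (matches: 2)
  'mountain' -> not in reference -> no match (matches: 2)
  'saw' -> in reference (ref count 1, used 1/1) -> match (matches: 3)
  'sings' -> not in reference -> no match (matches: 3)
  'rabbit' -> in reference (ref count 1, used 1/1) -> match (matches: 4)
  'house' -> ref count 1 already used up (1/1) -> clipped, no match (matches: 4)
  'above' -> not in reference -> no match (matches: 4)
Clipped matches: 4, Candidate length: 10
Precision = 4/10 = 2/5

2/5


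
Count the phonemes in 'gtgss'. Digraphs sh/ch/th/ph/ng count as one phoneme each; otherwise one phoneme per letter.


Parsing 'gtgss' greedily, digraphs first:
  'g' -> consonant phoneme (phonemes so far: 1)
  't' -> consonant phoneme (phonemes so far: 2)
  'g' -> consonant phoneme (phonemes so far: 3)
  's' -> consonant phoneme (phonemes so far: 4)
  's' -> consonant phoneme (phonemes so far: 5)
Total phonemes: 5

5


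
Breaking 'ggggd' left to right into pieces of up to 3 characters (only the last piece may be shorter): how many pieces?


'ggggd' has 5 characters.
Chunking with max size 3:
  Chunk 1: 'ggg' (positions 0-2)
  Chunk 2: 'gd' (positions 3-4)
Total chunks: ceil(5 / 3) = 2

2


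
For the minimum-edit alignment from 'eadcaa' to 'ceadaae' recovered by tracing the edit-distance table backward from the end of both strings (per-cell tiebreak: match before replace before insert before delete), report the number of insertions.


Edit distance = 3. Backtracking from cell (6, 7) with preference match > replace > insert > delete,
then listing the resulting alignment 'eadcaa' -> 'ceadaae' left to right:
  Step 1: insert 'c' [insertion #1]
  Step 2: keep 'e'
  Step 3: keep 'a'
  Step 4: keep 'd'
  Step 5: replace c->a
  Step 6: keep 'a'
  Step 7: replace a->e
Total insertions: 1

1


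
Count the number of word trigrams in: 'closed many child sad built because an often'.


Word trigrams from [8] words:
  Trigram 1: (closed many child)
  Trigram 2: (many child sad)
  Trigram 3: (child sad built)
  Trigram 4: (sad built because)
  Trigram 5: (built because an)
  Trigram 6: (because an often)
Total word trigrams: 8 - 2 = 6

6


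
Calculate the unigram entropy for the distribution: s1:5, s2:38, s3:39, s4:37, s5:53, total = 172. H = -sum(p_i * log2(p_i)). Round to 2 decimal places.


Computing entropy H = -sum(p_i * log2(p_i)):
  s1: p = 5/172 = 0.0291, -p*log2(p) = 0.1484
  s2: p = 38/172 = 0.2209, -p*log2(p) = 0.4813
  s3: p = 39/172 = 0.2267, -p*log2(p) = 0.4854
  s4: p = 37/172 = 0.2151, -p*log2(p) = 0.4769
  s5: p = 53/172 = 0.3081, -p*log2(p) = 0.5233
H = sum of terms = 2.1153
Rounded to 2 decimals: 2.12

2.12


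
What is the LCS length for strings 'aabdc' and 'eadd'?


DP table for LCS of 'aabdc' and 'eadd':
       e  a  d  d
    0  0  0  0  0
  a 0  0  1  1  1
  a 0  0  1  1  1
  b 0  0  1  1  1
  d 0  0  1  2  2
  c 0  0  1  2  2
LCS: 'ad'
LCS length = 2

2


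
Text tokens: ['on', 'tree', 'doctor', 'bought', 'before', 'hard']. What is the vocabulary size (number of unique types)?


Listing all tokens and tracking unique types:
  Token 1: 'on' -> NEW (unique so far: 1)
  Token 2: 'tree' -> NEW (unique so far: 2)
  Token 3: 'doctor' -> NEW (unique so far: 3)
  Token 4: 'bought' -> NEW (unique so far: 4)
  Token 5: 'before' -> NEW (unique so far: 5)
  Token 6: 'hard' -> NEW (unique so far: 6)
Unique types: ('before', 'bought', 'doctor', 'hard', 'on', 'tree')
Vocabulary size: 6

6


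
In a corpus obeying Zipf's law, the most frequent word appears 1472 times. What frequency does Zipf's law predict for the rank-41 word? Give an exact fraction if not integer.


Zipf's law: freq(rank) = f1 / rank
f1 = 1472, rank = 41
freq = 1472 / 41
GCD(1472, 41) = 1
Simplified: 1472/41

1472/41


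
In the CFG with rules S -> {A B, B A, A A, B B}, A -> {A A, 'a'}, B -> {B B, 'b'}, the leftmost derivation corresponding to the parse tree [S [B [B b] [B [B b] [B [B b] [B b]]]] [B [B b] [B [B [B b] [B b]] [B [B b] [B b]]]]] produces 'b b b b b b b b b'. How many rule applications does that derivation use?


Every bracketed nonterminal node [X ...] in the tree is produced by exactly one rule application.
Reading the tree off as a leftmost derivation:
  Step 1: S  =>  B B   (applied S -> B B)
  Step 2: B B  =>  B B B   (applied B -> B B)
  Step 3: B B B  =>  b B B   (applied B -> b)
  Step 4: b B B  =>  b B B B   (applied B -> B B)
  Step 5: b B B B  =>  b b B B   (applied B -> b)
  Step 6: b b B B  =>  b b B B B   (applied B -> B B)
  Step 7: b b B B B  =>  b b b B B   (applied B -> b)
  Step 8: b b b B B  =>  b b b b B   (applied B -> b)
  Step 9: b b b b B  =>  b b b b B B   (applied B -> B B)
  Step 10: b b b b B B  =>  b b b b b B   (applied B -> b)
  Step 11: b b b b b B  =>  b b b b b B B   (applied B -> B B)
  Step 12: b b b b b B B  =>  b b b b b B B B   (applied B -> B B)
  Step 13: b b b b b B B B  =>  b b b b b b B B   (applied B -> b)
  Step 14: b b b b b b B B  =>  b b b b b b b B   (applied B -> b)
  Step 15: b b b b b b b B  =>  b b b b b b b B B   (applied B -> B B)
  Step 16: b b b b b b b B B  =>  b b b b b b b b B   (applied B -> b)
  Step 17: b b b b b b b b B  =>  b b b b b b b b b   (applied B -> b)
Final yield: b b b b b b b b b
Total rewrite steps: 17

17


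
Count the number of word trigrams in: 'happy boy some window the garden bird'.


Word trigrams from [7] words:
  Trigram 1: (happy boy some)
  Trigram 2: (boy some window)
  Trigram 3: (some window the)
  Trigram 4: (window the garden)
  Trigram 5: (the garden bird)
Total word trigrams: 7 - 2 = 5

5


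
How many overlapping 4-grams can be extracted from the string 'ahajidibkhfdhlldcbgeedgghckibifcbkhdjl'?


String 'ahajidibkhfdhlldcbgeedgghckibifcbkhdjl' has length L = 38.
Number of overlapping n-grams = L - n + 1
Substituting: 38 - 4 + 1 = 35

35


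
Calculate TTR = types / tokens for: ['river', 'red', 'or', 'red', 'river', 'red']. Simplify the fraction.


Tokens: 6
Unique types: ('or', 'red', 'river') = 3
TTR = 3/6
Simplify: divide both by 3 -> 1/2
TTR = 1/2

1/2


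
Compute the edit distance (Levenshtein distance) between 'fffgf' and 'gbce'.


Building DP table for s1='fffgf' (len 5) and s2='gbce' (len 4):
       g  b  c  e
    0  1  2  3  4
  f 1  1  2  3  4
  f 2  2  2  3  4
  f 3  3  3  3  4
  g 4  3  4  4  4
  f 5  4  4  5  5
Edit distance = dp[5][4] = 5

5


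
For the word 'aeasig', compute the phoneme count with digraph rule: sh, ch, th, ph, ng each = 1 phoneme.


Parsing 'aeasig' greedily, digraphs first:
  'a' -> vowel phoneme (phonemes so far: 1)
  'e' -> vowel phoneme (phonemes so far: 2)
  'a' -> vowel phoneme (phonemes so far: 3)
  's' -> consonant phoneme (phonemes so far: 4)
  'i' -> vowel phoneme (phonemes so far: 5)
  'g' -> consonant phoneme (phonemes so far: 6)
Total phonemes: 6

6


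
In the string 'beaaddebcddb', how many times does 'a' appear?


Scanning 'beaaddebcddb' for 'a':
  Position 2: 'a' -> MATCH (count: 1)
  Position 3: 'a' -> MATCH (count: 2)
Total occurrences of 'a': 2

2


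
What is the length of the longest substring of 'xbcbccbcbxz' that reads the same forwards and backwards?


Scanning 'xbcbccbcbxz' for palindromic substrings.
Substring at positions 0-9: 'xbcbccbcbx'.
Check: reverse('xbcbccbcbx') = 'xbcbccbcbx' -> palindrome confirmed.
Neighbouring characters ('-' / 'z') break symmetry, so it cannot extend further.
No longer palindromic substring exists; longest length = 10

10


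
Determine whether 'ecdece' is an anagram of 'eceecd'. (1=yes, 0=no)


Sort characters of 'ecdece': 'ccdeee'
Sort characters of 'eceecd': 'ccdeee'
Sorted forms match -> they ARE anagrams
Result: 1

1


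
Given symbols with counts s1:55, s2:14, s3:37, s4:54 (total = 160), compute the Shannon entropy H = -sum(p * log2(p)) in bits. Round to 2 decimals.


Computing entropy H = -sum(p_i * log2(p_i)):
  s1: p = 55/160 = 0.3438, -p*log2(p) = 0.5296
  s2: p = 14/160 = 0.0875, -p*log2(p) = 0.3075
  s3: p = 37/160 = 0.2313, -p*log2(p) = 0.4885
  s4: p = 54/160 = 0.3375, -p*log2(p) = 0.5289
H = sum of terms = 1.8545
Rounded to 2 decimals: 1.85

1.85


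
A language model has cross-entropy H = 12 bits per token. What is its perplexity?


Perplexity formula: PP = 2^H
H = 12
PP = 2^12
PP = 2^12 = 4096

4096


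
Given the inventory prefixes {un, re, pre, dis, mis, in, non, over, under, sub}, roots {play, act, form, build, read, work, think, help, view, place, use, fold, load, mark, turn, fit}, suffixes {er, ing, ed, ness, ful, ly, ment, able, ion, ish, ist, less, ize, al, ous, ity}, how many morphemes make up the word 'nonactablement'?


Segmenting 'nonactablement' against the inventory:
  'non' -> prefix (morpheme 1)
  'act' -> root (morpheme 2)
  'able' -> suffix (morpheme 3)
  'ment' -> suffix (morpheme 4)
Total morphemes: 4

4


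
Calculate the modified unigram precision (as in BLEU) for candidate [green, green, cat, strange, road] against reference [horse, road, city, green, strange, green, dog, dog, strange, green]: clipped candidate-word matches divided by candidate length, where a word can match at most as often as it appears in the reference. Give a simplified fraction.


Reference word counts: {'city': 1, 'dog': 2, 'green': 3, 'horse': 1, 'road': 1, 'strange': 2}
Checking each candidate word (with clipping):
  'green' -> in reference (ref count 3, used 1/3) -> match (matches: 1)
  'green' -> in reference (ref count 3, used 2/3) -> match (matches: 2)
  'cat' -> not in reference -> no match (matches: 2)
  'strange' -> in reference (ref count 2, used 1/2) -> match (matches: 3)
  'road' -> in reference (ref count 1, used 1/1) -> match (matches: 4)
Clipped matches: 4, Candidate length: 5
Precision = 4/5

4/5


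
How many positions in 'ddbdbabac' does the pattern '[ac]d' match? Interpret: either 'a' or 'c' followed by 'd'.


Pattern: [ac]d means either 'a' or 'c' followed by 'd'.
Scanning 'ddbdbabac' position-by-position:
  Pos 0: window 'dd' -> no
  Pos 1: window 'db' -> no
  Pos 2: window 'bd' -> no
  Pos 3: window 'db' -> no
  Pos 4: window 'ba' -> no
  Pos 5: window 'ab' -> no
  Pos 6: window 'ba' -> no
  Pos 7: window 'ac' -> no
  Pos 8: window 'c' -> no
Total matches: 0

0


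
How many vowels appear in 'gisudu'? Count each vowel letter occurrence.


Scanning each character of 'gisudu':
  Position 1: 'g' -> consonant (running count: 0)
  Position 2: 'i' -> vowel (running count: 1)
  Position 3: 's' -> consonant (running count: 1)
  Position 4: 'u' -> vowel (running count: 2)
  Position 5: 'd' -> consonant (running count: 2)
  Position 6: 'u' -> vowel (running count: 3)
Total vowels: 3

3


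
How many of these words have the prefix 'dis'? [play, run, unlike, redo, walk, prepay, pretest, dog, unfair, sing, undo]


Checking each word for prefix 'dis':
  'play' -> no (count: 0)
  'run' -> no (count: 0)
  'unlike' -> no (count: 0)
  'redo' -> no (count: 0)
  'walk' -> no (count: 0)
  'prepay' -> no (count: 0)
  'pretest' -> no (count: 0)
  'dog' -> no (count: 0)
  'unfair' -> no (count: 0)
  'sing' -> no (count: 0)
  'undo' -> no (count: 0)
Total with prefix 'dis': 0

0


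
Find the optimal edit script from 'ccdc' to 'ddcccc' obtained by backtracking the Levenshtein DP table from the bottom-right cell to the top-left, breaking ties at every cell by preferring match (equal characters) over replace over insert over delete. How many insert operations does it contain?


Edit distance = 3. Backtracking from cell (4, 6) with preference match > replace > insert > delete,
then listing the resulting alignment 'ccdc' -> 'ddcccc' left to right:
  Step 1: insert 'd' [insertion #1]
  Step 2: insert 'd' [insertion #2]
  Step 3: keep 'c'
  Step 4: keep 'c'
  Step 5: replace d->c
  Step 6: keep 'c'
Total insertions: 2

2


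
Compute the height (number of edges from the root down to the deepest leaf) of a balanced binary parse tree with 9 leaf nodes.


In a balanced binary tree with n leaves the deepest leaf is ceil(log2(n)) edges below the root.
log2(9) = 3.1699
ceil(3.1699) = 4
height (edges) = 4

4


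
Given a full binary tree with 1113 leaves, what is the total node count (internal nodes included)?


Leaf nodes (terminals): 1113
Internal nodes = n - 1 = 1113 - 1 = 1112
Total = leaves + internal = 1113 + 1112 = 2225

2225


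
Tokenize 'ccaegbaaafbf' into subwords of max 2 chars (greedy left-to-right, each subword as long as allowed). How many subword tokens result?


'ccaegbaaafbf' has 12 characters.
Chunking with max size 2:
  Chunk 1: 'cc' (positions 0-1)
  Chunk 2: 'ae' (positions 2-3)
  Chunk 3: 'gb' (positions 4-5)
  Chunk 4: 'aa' (positions 6-7)
  Chunk 5: 'af' (positions 8-9)
  Chunk 6: 'bf' (positions 10-11)
Total chunks: ceil(12 / 2) = 6

6


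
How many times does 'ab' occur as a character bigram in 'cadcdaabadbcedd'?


Scanning 'cadcdaabadbcedd' for bigram 'ab':
  Position 0: 'ca' -> no
  Position 1: 'ad' -> no
  Position 2: 'dc' -> no
  Position 3: 'cd' -> no
  Position 4: 'da' -> no
  Position 5: 'aa' -> no
  Position 6: 'ab' -> MATCH
  Position 7: 'ba' -> no
  Position 8: 'ad' -> no
  Position 9: 'db' -> no
  Position 10: 'bc' -> no
  Position 11: 'ce' -> no
  Position 12: 'ed' -> no
  Position 13: 'dd' -> no
Total matches: 1

1


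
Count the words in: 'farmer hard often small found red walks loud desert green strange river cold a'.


Counting words by splitting on spaces:
  Word 1: 'farmer'
  Word 2: 'hard'
  Word 3: 'often'
  Word 4: 'small'
  Word 5: 'found'
  Word 6: 'red'
  Word 7: 'walks'
  Word 8: 'loud'
  Word 9: 'desert'
  Word 10: 'green'
  Word 11: 'strange'
  Word 12: 'river'
  Word 13: 'cold'
  Word 14: 'a'
Total words: 14

14


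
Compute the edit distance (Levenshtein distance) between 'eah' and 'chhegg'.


Building DP table for s1='eah' (len 3) and s2='chhegg' (len 6):
       c  h  h  e  g  g
    0  1  2  3  4  5  6
  e 1  1  2  3  3  4  5
  a 2  2  2  3  4  4  5
  h 3  3  2  2  3  4  5
Edit distance = dp[3][6] = 5

5


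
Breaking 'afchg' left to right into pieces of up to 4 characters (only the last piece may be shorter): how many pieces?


'afchg' has 5 characters.
Chunking with max size 4:
  Chunk 1: 'afch' (positions 0-3)
  Chunk 2: 'g' (positions 4-4)
Total chunks: ceil(5 / 4) = 2

2


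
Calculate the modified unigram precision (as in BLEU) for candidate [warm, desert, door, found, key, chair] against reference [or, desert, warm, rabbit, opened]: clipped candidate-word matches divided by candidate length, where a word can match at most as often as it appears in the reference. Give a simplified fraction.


Reference word counts: {'desert': 1, 'opened': 1, 'or': 1, 'rabbit': 1, 'warm': 1}
Checking each candidate word (with clipping):
  'warm' -> in reference (ref count 1, used 1/1) -> match (matches: 1)
  'desert' -> in reference (ref count 1, used 1/1) -> match (matches: 2)
  'door' -> not in reference -> no match (matches: 2)
  'found' -> not in reference -> no match (matches: 2)
  'key' -> not in reference -> no match (matches: 2)
  'chair' -> not in reference -> no match (matches: 2)
Clipped matches: 2, Candidate length: 6
Precision = 2/6 = 1/3

1/3


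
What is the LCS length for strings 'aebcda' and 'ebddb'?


DP table for LCS of 'aebcda' and 'ebddb':
       e  b  d  d  b
    0  0  0  0  0  0
  a 0  0  0  0  0  0
  e 0  1  1  1  1  1
  b 0  1  2  2  2  2
  c 0  1  2  2  2  2
  d 0  1  2  3  3  3
  a 0  1  2  3  3  3
LCS: 'ebd'
LCS length = 3

3


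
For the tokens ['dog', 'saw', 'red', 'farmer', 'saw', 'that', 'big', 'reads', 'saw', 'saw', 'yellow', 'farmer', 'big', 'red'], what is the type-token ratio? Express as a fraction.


Tokens: 14
Unique types: ('big', 'dog', 'farmer', 'reads', 'red', 'saw', 'that', 'yellow') = 8
TTR = 8/14
Simplify: divide both by 2 -> 4/7
TTR = 4/7

4/7


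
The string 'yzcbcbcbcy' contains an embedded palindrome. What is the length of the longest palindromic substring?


Scanning 'yzcbcbcbcy' for palindromic substrings.
Substring at positions 2-8: 'cbcbcbc'.
Check: reverse('cbcbcbc') = 'cbcbcbc' -> palindrome confirmed.
Neighbouring characters ('z' / 'y') break symmetry, so it cannot extend further.
No longer palindromic substring exists; longest length = 7

7


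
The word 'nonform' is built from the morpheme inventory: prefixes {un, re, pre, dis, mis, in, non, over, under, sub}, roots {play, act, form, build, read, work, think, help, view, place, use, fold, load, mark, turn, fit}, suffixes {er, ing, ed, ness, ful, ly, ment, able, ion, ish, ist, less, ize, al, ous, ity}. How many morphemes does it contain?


Segmenting 'nonform' against the inventory:
  'non' -> prefix (morpheme 1)
  'form' -> root (morpheme 2)
Total morphemes: 2

2


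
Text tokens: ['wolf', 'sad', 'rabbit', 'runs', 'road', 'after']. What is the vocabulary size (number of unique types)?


Listing all tokens and tracking unique types:
  Token 1: 'wolf' -> NEW (unique so far: 1)
  Token 2: 'sad' -> NEW (unique so far: 2)
  Token 3: 'rabbit' -> NEW (unique so far: 3)
  Token 4: 'runs' -> NEW (unique so far: 4)
  Token 5: 'road' -> NEW (unique so far: 5)
  Token 6: 'after' -> NEW (unique so far: 6)
Unique types: ('after', 'rabbit', 'road', 'runs', 'sad', 'wolf')
Vocabulary size: 6

6


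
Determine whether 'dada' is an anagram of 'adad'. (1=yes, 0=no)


Sort characters of 'dada': 'aadd'
Sort characters of 'adad': 'aadd'
Sorted forms match -> they ARE anagrams
Result: 1

1


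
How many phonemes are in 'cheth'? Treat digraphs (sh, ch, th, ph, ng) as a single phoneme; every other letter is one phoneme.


Parsing 'cheth' greedily, digraphs first:
  'ch' -> digraph (1 consonant phoneme) (phonemes so far: 1)
  'e' -> vowel phoneme (phonemes so far: 2)
  'th' -> digraph (1 consonant phoneme) (phonemes so far: 3)
Total phonemes: 3

3


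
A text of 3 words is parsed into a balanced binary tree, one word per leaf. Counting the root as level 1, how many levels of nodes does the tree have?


In a balanced binary tree with n leaves the deepest leaf is ceil(log2(n)) edges below the root,
so counting node levels inclusive of root and leaves gives ceil(log2(n)) + 1 levels.
log2(3) = 1.5850
ceil(1.5850) = 2
levels = 2 + 1 = 3

3


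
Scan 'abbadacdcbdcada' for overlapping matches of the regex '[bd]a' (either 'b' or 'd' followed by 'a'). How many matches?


Pattern: [bd]a means either 'b' or 'd' followed by 'a'.
Scanning 'abbadacdcbdcada' position-by-position:
  Pos 0: window 'ab' -> no
  Pos 1: window 'bb' -> no
  Pos 2: window 'ba' -> MATCH
  Pos 3: window 'ad' -> no
  Pos 4: window 'da' -> MATCH
  Pos 5: window 'ac' -> no
  Pos 6: window 'cd' -> no
  Pos 7: window 'dc' -> no
  Pos 8: window 'cb' -> no
  Pos 9: window 'bd' -> no
  Pos 10: window 'dc' -> no
  Pos 11: window 'ca' -> no
  Pos 12: window 'ad' -> no
  Pos 13: window 'da' -> MATCH
  Pos 14: window 'a' -> no
Total matches: 3

3


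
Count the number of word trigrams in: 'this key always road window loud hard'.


Word trigrams from [7] words:
  Trigram 1: (this key always)
  Trigram 2: (key always road)
  Trigram 3: (always road window)
  Trigram 4: (road window loud)
  Trigram 5: (window loud hard)
Total word trigrams: 7 - 2 = 5

5


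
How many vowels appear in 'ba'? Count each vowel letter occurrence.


Scanning each character of 'ba':
  Position 1: 'b' -> consonant (running count: 0)
  Position 2: 'a' -> vowel (running count: 1)
Total vowels: 1

1


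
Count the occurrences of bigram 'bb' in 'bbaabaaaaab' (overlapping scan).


Scanning 'bbaabaaaaab' for bigram 'bb':
  Position 0: 'bb' -> MATCH
  Position 1: 'ba' -> no
  Position 2: 'aa' -> no
  Position 3: 'ab' -> no
  Position 4: 'ba' -> no
  Position 5: 'aa' -> no
  Position 6: 'aa' -> no
  Position 7: 'aa' -> no
  Position 8: 'aa' -> no
  Position 9: 'ab' -> no
Total matches: 1

1


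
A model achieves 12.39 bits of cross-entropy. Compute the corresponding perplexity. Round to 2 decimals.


Perplexity formula: PP = 2^H
H = 12.39
PP = 2^12.39
Decompose: 2^12.39 = 2^12 * 2^0.39
2^12 = 4096, 2^0.39 ~ 1.3103934
PP ~ 4096 * 1.3103934 = 5367.3713664
Rounded to 2 decimals: 5367.37

5367.37


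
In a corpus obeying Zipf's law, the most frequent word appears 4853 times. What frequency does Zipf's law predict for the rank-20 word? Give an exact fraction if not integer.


Zipf's law: freq(rank) = f1 / rank
f1 = 4853, rank = 20
freq = 4853 / 20
GCD(4853, 20) = 1
Simplified: 4853/20

4853/20


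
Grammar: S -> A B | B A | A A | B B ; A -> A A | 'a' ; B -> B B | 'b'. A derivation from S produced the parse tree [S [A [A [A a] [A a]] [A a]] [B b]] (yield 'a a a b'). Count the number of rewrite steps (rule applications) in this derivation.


Every bracketed nonterminal node [X ...] in the tree is produced by exactly one rule application.
Reading the tree off as a leftmost derivation:
  Step 1: S  =>  A B   (applied S -> A B)
  Step 2: A B  =>  A A B   (applied A -> A A)
  Step 3: A A B  =>  A A A B   (applied A -> A A)
  Step 4: A A A B  =>  a A A B   (applied A -> a)
  Step 5: a A A B  =>  a a A B   (applied A -> a)
  Step 6: a a A B  =>  a a a B   (applied A -> a)
  Step 7: a a a B  =>  a a a b   (applied B -> b)
Final yield: a a a b
Total rewrite steps: 7

7


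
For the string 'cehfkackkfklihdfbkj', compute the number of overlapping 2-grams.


String 'cehfkackkfklihdfbkj' has length L = 19.
Number of overlapping n-grams = L - n + 1
Substituting: 19 - 2 + 1 = 18

18


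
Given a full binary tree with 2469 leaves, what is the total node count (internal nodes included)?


Leaf nodes (terminals): 2469
Internal nodes = n - 1 = 2469 - 1 = 2468
Total = leaves + internal = 2469 + 2468 = 4937

4937


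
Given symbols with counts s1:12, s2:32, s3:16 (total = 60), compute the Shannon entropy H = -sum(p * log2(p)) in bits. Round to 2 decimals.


Computing entropy H = -sum(p_i * log2(p_i)):
  s1: p = 12/60 = 0.2000, -p*log2(p) = 0.4644
  s2: p = 32/60 = 0.5333, -p*log2(p) = 0.4837
  s3: p = 16/60 = 0.2667, -p*log2(p) = 0.5085
H = sum of terms = 1.4566
Rounded to 2 decimals: 1.46

1.46


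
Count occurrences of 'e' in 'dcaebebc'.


Scanning 'dcaebebc' for 'e':
  Position 3: 'e' -> MATCH (count: 1)
  Position 5: 'e' -> MATCH (count: 2)
Total occurrences of 'e': 2

2


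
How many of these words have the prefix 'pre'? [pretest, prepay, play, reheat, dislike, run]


Checking each word for prefix 'pre':
  'pretest' -> YES, starts with 'pre' (count: 1)
  'prepay' -> YES, starts with 'pre' (count: 2)
  'play' -> no (count: 2)
  'reheat' -> no (count: 2)
  'dislike' -> no (count: 2)
  'run' -> no (count: 2)
Total with prefix 'pre': 2

2


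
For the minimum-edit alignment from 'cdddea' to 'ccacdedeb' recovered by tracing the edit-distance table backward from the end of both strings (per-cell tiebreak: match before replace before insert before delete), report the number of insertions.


Edit distance = 5. Backtracking from cell (6, 9) with preference match > replace > insert > delete,
then listing the resulting alignment 'cdddea' -> 'ccacdedeb' left to right:
  Step 1: insert 'c' [insertion #1]
  Step 2: insert 'c' [insertion #2]
  Step 3: insert 'a' [insertion #3]
  Step 4: keep 'c'
  Step 5: keep 'd'
  Step 6: replace d->e
  Step 7: keep 'd'
  Step 8: keep 'e'
  Step 9: replace a->b
Total insertions: 3

3


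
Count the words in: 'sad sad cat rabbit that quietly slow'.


Counting words by splitting on spaces:
  Word 1: 'sad'
  Word 2: 'sad'
  Word 3: 'cat'
  Word 4: 'rabbit'
  Word 5: 'that'
  Word 6: 'quietly'
  Word 7: 'slow'
Total words: 7

7


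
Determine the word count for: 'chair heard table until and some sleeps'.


Counting words by splitting on spaces:
  Word 1: 'chair'
  Word 2: 'heard'
  Word 3: 'table'
  Word 4: 'until'
  Word 5: 'and'
  Word 6: 'some'
  Word 7: 'sleeps'
Total words: 7

7


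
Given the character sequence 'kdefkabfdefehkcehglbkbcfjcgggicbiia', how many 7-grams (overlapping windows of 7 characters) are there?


String 'kdefkabfdefehkcehglbkbcfjcgggicbiia' has length L = 35.
Number of overlapping n-grams = L - n + 1
Substituting: 35 - 7 + 1 = 29

29


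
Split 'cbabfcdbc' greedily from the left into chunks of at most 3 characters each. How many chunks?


'cbabfcdbc' has 9 characters.
Chunking with max size 3:
  Chunk 1: 'cba' (positions 0-2)
  Chunk 2: 'bfc' (positions 3-5)
  Chunk 3: 'dbc' (positions 6-8)
Total chunks: ceil(9 / 3) = 3

3


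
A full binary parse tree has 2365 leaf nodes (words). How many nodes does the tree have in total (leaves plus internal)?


Leaf nodes (terminals): 2365
Internal nodes = n - 1 = 2365 - 1 = 2364
Total = leaves + internal = 2365 + 2364 = 4729

4729


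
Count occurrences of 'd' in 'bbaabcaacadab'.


Scanning 'bbaabcaacadab' for 'd':
  Position 10: 'd' -> MATCH (count: 1)
Total occurrences of 'd': 1

1


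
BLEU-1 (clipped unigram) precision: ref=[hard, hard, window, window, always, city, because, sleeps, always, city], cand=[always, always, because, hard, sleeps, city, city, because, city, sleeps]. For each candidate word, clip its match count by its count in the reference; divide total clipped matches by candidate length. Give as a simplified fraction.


Reference word counts: {'always': 2, 'because': 1, 'city': 2, 'hard': 2, 'sleeps': 1, 'window': 2}
Checking each candidate word (with clipping):
  'always' -> in reference (ref count 2, used 1/2) -> match (matches: 1)
  'always' -> in reference (ref count 2, used 2/2) -> match (matches: 2)
  'because' -> in reference (ref count 1, used 1/1) -> match (matches: 3)
  'hard' -> in reference (ref count 2, used 1/2) -> match (matches: 4)
  'sleeps' -> in reference (ref count 1, used 1/1) -> match (matches: 5)
  'city' -> in reference (ref count 2, used 1/2) -> match (matches: 6)
  'city' -> in reference (ref count 2, used 2/2) -> match (matches: 7)
  'because' -> ref count 1 already used up (1/1) -> clipped, no match (matches: 7)
  'city' -> ref count 2 already used up (2/2) -> clipped, no match (matches: 7)
  'sleeps' -> ref count 1 already used up (1/1) -> clipped, no match (matches: 7)
Clipped matches: 7, Candidate length: 10
Precision = 7/10

7/10


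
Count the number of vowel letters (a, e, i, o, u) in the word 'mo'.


Scanning each character of 'mo':
  Position 1: 'm' -> consonant (running count: 0)
  Position 2: 'o' -> vowel (running count: 1)
Total vowels: 1

1


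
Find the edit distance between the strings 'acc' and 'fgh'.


Building DP table for s1='acc' (len 3) and s2='fgh' (len 3):
       f  g  h
    0  1  2  3
  a 1  1  2  3
  c 2  2  2  3
  c 3  3  3  3
Edit distance = dp[3][3] = 3

3


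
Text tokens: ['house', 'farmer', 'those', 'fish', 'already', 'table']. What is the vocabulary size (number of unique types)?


Listing all tokens and tracking unique types:
  Token 1: 'house' -> NEW (unique so far: 1)
  Token 2: 'farmer' -> NEW (unique so far: 2)
  Token 3: 'those' -> NEW (unique so far: 3)
  Token 4: 'fish' -> NEW (unique so far: 4)
  Token 5: 'already' -> NEW (unique so far: 5)
  Token 6: 'table' -> NEW (unique so far: 6)
Unique types: ('already', 'farmer', 'fish', 'house', 'table', 'those')
Vocabulary size: 6

6


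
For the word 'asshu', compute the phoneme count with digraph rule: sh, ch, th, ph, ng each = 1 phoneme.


Parsing 'asshu' greedily, digraphs first:
  'a' -> vowel phoneme (phonemes so far: 1)
  's' -> consonant phoneme (phonemes so far: 2)
  'sh' -> digraph (1 consonant phoneme) (phonemes so far: 3)
  'u' -> vowel phoneme (phonemes so far: 4)
Total phonemes: 4

4


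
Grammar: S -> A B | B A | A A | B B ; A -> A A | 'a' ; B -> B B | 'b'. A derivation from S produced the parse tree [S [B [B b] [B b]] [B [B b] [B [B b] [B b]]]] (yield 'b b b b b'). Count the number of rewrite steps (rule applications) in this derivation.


Every bracketed nonterminal node [X ...] in the tree is produced by exactly one rule application.
Reading the tree off as a leftmost derivation:
  Step 1: S  =>  B B   (applied S -> B B)
  Step 2: B B  =>  B B B   (applied B -> B B)
  Step 3: B B B  =>  b B B   (applied B -> b)
  Step 4: b B B  =>  b b B   (applied B -> b)
  Step 5: b b B  =>  b b B B   (applied B -> B B)
  Step 6: b b B B  =>  b b b B   (applied B -> b)
  Step 7: b b b B  =>  b b b B B   (applied B -> B B)
  Step 8: b b b B B  =>  b b b b B   (applied B -> b)
  Step 9: b b b b B  =>  b b b b b   (applied B -> b)
Final yield: b b b b b
Total rewrite steps: 9

9


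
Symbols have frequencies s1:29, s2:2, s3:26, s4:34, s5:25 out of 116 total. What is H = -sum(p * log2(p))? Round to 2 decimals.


Computing entropy H = -sum(p_i * log2(p_i)):
  s1: p = 29/116 = 0.2500, -p*log2(p) = 0.5000
  s2: p = 2/116 = 0.0172, -p*log2(p) = 0.1010
  s3: p = 26/116 = 0.2241, -p*log2(p) = 0.4836
  s4: p = 34/116 = 0.2931, -p*log2(p) = 0.5189
  s5: p = 25/116 = 0.2155, -p*log2(p) = 0.4772
H = sum of terms = 2.0807
Rounded to 2 decimals: 2.08

2.08


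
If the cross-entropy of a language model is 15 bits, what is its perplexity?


Perplexity formula: PP = 2^H
H = 15
PP = 2^15
PP = 2^15 = 32768

32768


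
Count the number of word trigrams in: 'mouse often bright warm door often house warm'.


Word trigrams from [8] words:
  Trigram 1: (mouse often bright)
  Trigram 2: (often bright warm)
  Trigram 3: (bright warm door)
  Trigram 4: (warm door often)
  Trigram 5: (door often house)
  Trigram 6: (often house warm)
Total word trigrams: 8 - 2 = 6

6


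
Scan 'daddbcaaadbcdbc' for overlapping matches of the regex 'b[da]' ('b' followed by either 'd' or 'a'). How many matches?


Pattern: b[da] means 'b' followed by either 'd' or 'a'.
Scanning 'daddbcaaadbcdbc' position-by-position:
  Pos 0: window 'da' -> no
  Pos 1: window 'ad' -> no
  Pos 2: window 'dd' -> no
  Pos 3: window 'db' -> no
  Pos 4: window 'bc' -> no
  Pos 5: window 'ca' -> no
  Pos 6: window 'aa' -> no
  Pos 7: window 'aa' -> no
  Pos 8: window 'ad' -> no
  Pos 9: window 'db' -> no
  Pos 10: window 'bc' -> no
  Pos 11: window 'cd' -> no
  Pos 12: window 'db' -> no
  Pos 13: window 'bc' -> no
  Pos 14: window 'c' -> no
Total matches: 0

0


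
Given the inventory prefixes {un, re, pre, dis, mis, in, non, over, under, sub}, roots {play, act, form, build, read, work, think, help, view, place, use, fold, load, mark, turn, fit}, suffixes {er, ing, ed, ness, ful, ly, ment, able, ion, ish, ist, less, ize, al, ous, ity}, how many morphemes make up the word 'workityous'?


Segmenting 'workityous' against the inventory:
  'work' -> root (morpheme 1)
  'ity' -> suffix (morpheme 2)
  'ous' -> suffix (morpheme 3)
Total morphemes: 3

3


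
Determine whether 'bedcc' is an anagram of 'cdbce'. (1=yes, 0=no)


Sort characters of 'bedcc': 'bccde'
Sort characters of 'cdbce': 'bccde'
Sorted forms match -> they ARE anagrams
Result: 1

1


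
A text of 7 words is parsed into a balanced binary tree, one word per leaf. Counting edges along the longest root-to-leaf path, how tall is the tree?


In a balanced binary tree with n leaves the deepest leaf is ceil(log2(n)) edges below the root.
log2(7) = 2.8074
ceil(2.8074) = 3
height (edges) = 3

3


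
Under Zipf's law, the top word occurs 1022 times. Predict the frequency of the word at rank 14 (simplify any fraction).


Zipf's law: freq(rank) = f1 / rank
f1 = 1022, rank = 14
freq = 1022 / 14
= 73

73


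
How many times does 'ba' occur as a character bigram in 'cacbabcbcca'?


Scanning 'cacbabcbcca' for bigram 'ba':
  Position 0: 'ca' -> no
  Position 1: 'ac' -> no
  Position 2: 'cb' -> no
  Position 3: 'ba' -> MATCH
  Position 4: 'ab' -> no
  Position 5: 'bc' -> no
  Position 6: 'cb' -> no
  Position 7: 'bc' -> no
  Position 8: 'cc' -> no
  Position 9: 'ca' -> no
Total matches: 1

1


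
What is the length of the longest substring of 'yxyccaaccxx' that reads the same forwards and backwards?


Scanning 'yxyccaaccxx' for palindromic substrings.
Substring at positions 3-8: 'ccaacc'.
Check: reverse('ccaacc') = 'ccaacc' -> palindrome confirmed.
Neighbouring characters ('y' / 'x') break symmetry, so it cannot extend further.
No longer palindromic substring exists; longest length = 6

6


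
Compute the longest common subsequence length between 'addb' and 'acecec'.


DP table for LCS of 'addb' and 'acecec':
       a  c  e  c  e  c
    0  0  0  0  0  0  0
  a 0  1  1  1  1  1  1
  d 0  1  1  1  1  1  1
  d 0  1  1  1  1  1  1
  b 0  1  1  1  1  1  1
LCS: 'a'
LCS length = 1

1


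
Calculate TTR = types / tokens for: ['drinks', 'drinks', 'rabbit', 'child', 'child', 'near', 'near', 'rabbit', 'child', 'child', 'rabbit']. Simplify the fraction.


Tokens: 11
Unique types: ('child', 'drinks', 'near', 'rabbit') = 4
TTR = 4/11
Already in lowest terms.

4/11


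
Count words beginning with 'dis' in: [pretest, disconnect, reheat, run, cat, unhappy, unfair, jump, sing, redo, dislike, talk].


Checking each word for prefix 'dis':
  'pretest' -> no (count: 0)
  'disconnect' -> YES, starts with 'dis' (count: 1)
  'reheat' -> no (count: 1)
  'run' -> no (count: 1)
  'cat' -> no (count: 1)
  'unhappy' -> no (count: 1)
  'unfair' -> no (count: 1)
  'jump' -> no (count: 1)
  'sing' -> no (count: 1)
  'redo' -> no (count: 1)
  'dislike' -> YES, starts with 'dis' (count: 2)
  'talk' -> no (count: 2)
Total with prefix 'dis': 2

2


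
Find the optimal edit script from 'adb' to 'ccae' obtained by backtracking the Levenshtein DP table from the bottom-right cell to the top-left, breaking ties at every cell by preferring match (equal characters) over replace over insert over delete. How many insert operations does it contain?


Edit distance = 4. Backtracking from cell (3, 4) with preference match > replace > insert > delete,
then listing the resulting alignment 'adb' -> 'ccae' left to right:
  Step 1: insert 'c' [insertion #1]
  Step 2: replace a->c
  Step 3: replace d->a
  Step 4: replace b->e
Total insertions: 1

1


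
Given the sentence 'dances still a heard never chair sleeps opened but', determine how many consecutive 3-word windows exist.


Word trigrams from [9] words:
  Trigram 1: (dances still a)
  Trigram 2: (still a heard)
  Trigram 3: (a heard never)
  Trigram 4: (heard never chair)
  Trigram 5: (never chair sleeps)
  Trigram 6: (chair sleeps opened)
  Trigram 7: (sleeps opened but)
Total word trigrams: 9 - 2 = 7

7


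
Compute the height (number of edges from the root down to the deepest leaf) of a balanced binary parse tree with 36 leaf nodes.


In a balanced binary tree with n leaves the deepest leaf is ceil(log2(n)) edges below the root.
log2(36) = 5.1699
ceil(5.1699) = 6
height (edges) = 6

6


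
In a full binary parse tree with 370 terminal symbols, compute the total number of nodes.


Leaf nodes (terminals): 370
Internal nodes = n - 1 = 370 - 1 = 369
Total = leaves + internal = 370 + 369 = 739

739


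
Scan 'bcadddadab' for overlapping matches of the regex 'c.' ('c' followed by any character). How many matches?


Pattern: c. means 'c' followed by any character.
Scanning 'bcadddadab' position-by-position:
  Pos 0: window 'bc' -> no
  Pos 1: window 'ca' -> MATCH
  Pos 2: window 'ad' -> no
  Pos 3: window 'dd' -> no
  Pos 4: window 'dd' -> no
  Pos 5: window 'da' -> no
  Pos 6: window 'ad' -> no
  Pos 7: window 'da' -> no
  Pos 8: window 'ab' -> no
  Pos 9: window 'b' -> no
Total matches: 1

1


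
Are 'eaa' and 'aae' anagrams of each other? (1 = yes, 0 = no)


Sort characters of 'eaa': 'aae'
Sort characters of 'aae': 'aae'
Sorted forms match -> they ARE anagrams
Result: 1

1


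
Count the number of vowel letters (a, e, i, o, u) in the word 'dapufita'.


Scanning each character of 'dapufita':
  Position 1: 'd' -> consonant (running count: 0)
  Position 2: 'a' -> vowel (running count: 1)
  Position 3: 'p' -> consonant (running count: 1)
  Position 4: 'u' -> vowel (running count: 2)
  Position 5: 'f' -> consonant (running count: 2)
  Position 6: 'i' -> vowel (running count: 3)
  Position 7: 't' -> consonant (running count: 3)
  Position 8: 'a' -> vowel (running count: 4)
Total vowels: 4

4


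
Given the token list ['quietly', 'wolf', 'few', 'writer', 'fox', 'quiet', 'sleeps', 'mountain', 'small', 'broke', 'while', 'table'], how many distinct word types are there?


Listing all tokens and tracking unique types:
  Token 1: 'quietly' -> NEW (unique so far: 1)
  Token 2: 'wolf' -> NEW (unique so far: 2)
  Token 3: 'few' -> NEW (unique so far: 3)
  Token 4: 'writer' -> NEW (unique so far: 4)
  Token 5: 'fox' -> NEW (unique so far: 5)
  Token 6: 'quiet' -> NEW (unique so far: 6)
  Token 7: 'sleeps' -> NEW (unique so far: 7)
  Token 8: 'mountain' -> NEW (unique so far: 8)
  Token 9: 'small' -> NEW (unique so far: 9)
  Token 10: 'broke' -> NEW (unique so far: 10)
  Token 11: 'while' -> NEW (unique so far: 11)
  Token 12: 'table' -> NEW (unique so far: 12)
Unique types: ('broke', 'few', 'fox', 'mountain', 'quiet', 'quietly', 'sleeps', 'small', 'table', 'while', 'wolf', 'writer')
Vocabulary size: 12

12
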